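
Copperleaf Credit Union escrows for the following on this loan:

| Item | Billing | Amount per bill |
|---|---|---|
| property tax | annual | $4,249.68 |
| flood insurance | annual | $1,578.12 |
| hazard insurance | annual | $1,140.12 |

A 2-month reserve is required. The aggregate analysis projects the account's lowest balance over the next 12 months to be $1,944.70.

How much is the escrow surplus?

$783.38

Property tax = $4,249.68 annually
Flood insurance = $1,578.12 annually
Hazard insurance = $1,140.12 annually
Total annual escrow = $6,967.92
Monthly escrow = $6,967.92 / 12 = $580.66
Required cushion = 2 × $580.66 = $1,161.32
Excess over cushion: $1,944.70 − $1,161.32 = $783.38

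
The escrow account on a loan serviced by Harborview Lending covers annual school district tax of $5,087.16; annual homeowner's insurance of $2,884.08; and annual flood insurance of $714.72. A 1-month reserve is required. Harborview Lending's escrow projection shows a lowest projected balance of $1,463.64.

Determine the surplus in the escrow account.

School district tax = $5,087.16 per year
Homeowner's insurance = $2,884.08 per year
Flood insurance = $714.72 per year
Total annual escrow = $5,087.16 + $2,884.08 + $714.72 = $8,685.96
Per month = $8,685.96 / 12 = $723.83
Required reserve = 1 × $723.83 = $723.83
Surplus = $1,463.64 − $723.83 = $739.81

$739.81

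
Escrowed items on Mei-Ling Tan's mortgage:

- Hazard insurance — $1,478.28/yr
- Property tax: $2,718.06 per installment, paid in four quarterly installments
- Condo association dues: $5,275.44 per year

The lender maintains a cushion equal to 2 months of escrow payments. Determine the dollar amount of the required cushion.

Hazard insurance: $1,478.28 annually
Property tax: $2,718.06 × 4 = $10,872.24 annually
Condo association dues: $5,275.44 annually
Total per year = $17,625.96
Monthly escrow = $17,625.96 / 12 = $1,468.83
Reserve = 2 × $1,468.83 = $2,937.66

$2,937.66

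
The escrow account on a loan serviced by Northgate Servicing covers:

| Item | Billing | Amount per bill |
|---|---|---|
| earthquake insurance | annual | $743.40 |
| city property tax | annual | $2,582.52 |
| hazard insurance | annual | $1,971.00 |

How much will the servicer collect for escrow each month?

$441.41

Earthquake insurance: $743.40 annually
City property tax: $2,582.52 annually
Hazard insurance: $1,971.00 annually
Yearly total = $743.40 + $2,582.52 + $1,971.00 = $5,296.92
Base monthly escrow = $5,296.92 / 12 = $441.41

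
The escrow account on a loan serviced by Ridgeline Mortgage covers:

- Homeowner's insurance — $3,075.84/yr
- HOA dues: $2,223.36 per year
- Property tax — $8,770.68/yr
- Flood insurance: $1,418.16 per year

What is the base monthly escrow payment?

$1,290.67

Homeowner's insurance = $3,075.84/yr
HOA dues = $2,223.36/yr
Property tax = $8,770.68/yr
Flood insurance = $1,418.16/yr
Combined annual = $3,075.84 + $2,223.36 + $8,770.68 + $1,418.16 = $15,488.04
Per month = $15,488.04 / 12 = $1,290.67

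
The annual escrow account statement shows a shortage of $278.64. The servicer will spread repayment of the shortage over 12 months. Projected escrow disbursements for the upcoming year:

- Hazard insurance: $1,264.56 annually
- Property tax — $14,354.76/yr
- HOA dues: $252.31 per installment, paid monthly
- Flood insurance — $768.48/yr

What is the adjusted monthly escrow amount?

$1,641.18

Hazard insurance: $1,264.56
Property tax: $14,354.76
HOA dues: $252.31 × 12 = $3,027.72
Flood insurance: $768.48
Combined annual = $19,415.52
Monthly = $19,415.52 ÷ 12 = $1,617.96
Shortage per month = $278.64 / 12 = $23.22
New monthly escrow = $1,617.96 + $23.22 = $1,641.18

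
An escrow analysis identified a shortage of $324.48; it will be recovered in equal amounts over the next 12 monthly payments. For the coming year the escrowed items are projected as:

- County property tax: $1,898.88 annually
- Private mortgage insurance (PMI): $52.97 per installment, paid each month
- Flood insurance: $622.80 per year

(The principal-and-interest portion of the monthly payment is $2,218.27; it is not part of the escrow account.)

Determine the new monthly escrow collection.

County property tax = $1,898.88 per year
Private mortgage insurance (PMI) = $52.97 × 12 = $635.64 per year
Flood insurance = $622.80 per year
Total per year = $1,898.88 + $635.64 + $622.80 = $3,157.32
Monthly escrow = $3,157.32 ÷ 12 = $263.11
Monthly shortage recovery: $324.48 ÷ 12 = $27.04
New monthly escrow = $263.11 + $27.04 = $290.15

$290.15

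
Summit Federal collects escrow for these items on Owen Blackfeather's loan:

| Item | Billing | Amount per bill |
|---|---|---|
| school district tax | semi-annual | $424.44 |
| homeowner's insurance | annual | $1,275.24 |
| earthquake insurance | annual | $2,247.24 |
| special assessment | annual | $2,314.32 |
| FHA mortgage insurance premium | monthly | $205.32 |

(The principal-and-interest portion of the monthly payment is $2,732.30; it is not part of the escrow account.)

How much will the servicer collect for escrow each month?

School district tax: $424.44 × 2 = $848.88
Homeowner's insurance: $1,275.24
Earthquake insurance: $2,247.24
Special assessment: $2,314.32
FHA mortgage insurance premium: $205.32 × 12 = $2,463.84
Combined annual = $848.88 + $1,275.24 + $2,247.24 + $2,314.32 + $2,463.84 = $9,149.52
Monthly = $9,149.52 ÷ 12 = $762.46

$762.46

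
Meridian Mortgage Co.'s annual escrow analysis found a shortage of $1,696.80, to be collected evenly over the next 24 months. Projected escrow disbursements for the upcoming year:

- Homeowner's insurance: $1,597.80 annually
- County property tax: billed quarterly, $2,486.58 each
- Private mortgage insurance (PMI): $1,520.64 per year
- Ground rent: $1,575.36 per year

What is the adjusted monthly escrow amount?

$1,290.71

Homeowner's insurance = $1,597.80/yr
County property tax = $2,486.58 × 4 = $9,946.32/yr
Private mortgage insurance (PMI) = $1,520.64/yr
Ground rent = $1,575.36/yr
Annual escrow total = $1,597.80 + $9,946.32 + $1,520.64 + $1,575.36 = $14,640.12
Monthly escrow = $14,640.12 ÷ 12 = $1,220.01
Shortage per month = $1,696.80 ÷ 24 = $70.70
Adjusted monthly = $1,220.01 + $70.70 = $1,290.71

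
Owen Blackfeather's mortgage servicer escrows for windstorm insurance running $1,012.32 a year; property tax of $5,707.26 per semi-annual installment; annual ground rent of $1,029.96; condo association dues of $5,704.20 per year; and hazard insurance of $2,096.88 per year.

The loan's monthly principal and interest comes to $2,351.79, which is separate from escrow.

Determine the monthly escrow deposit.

$1,771.49

Windstorm insurance — $1,012.32 annually
Property tax — $5,707.26 × 2 = $11,414.52 annually
Ground rent — $1,029.96 annually
Condo association dues — $5,704.20 annually
Hazard insurance — $2,096.88 annually
Total annual escrow = $1,012.32 + $11,414.52 + $1,029.96 + $5,704.20 + $2,096.88 = $21,257.88
Monthly escrow = $21,257.88 ÷ 12 = $1,771.49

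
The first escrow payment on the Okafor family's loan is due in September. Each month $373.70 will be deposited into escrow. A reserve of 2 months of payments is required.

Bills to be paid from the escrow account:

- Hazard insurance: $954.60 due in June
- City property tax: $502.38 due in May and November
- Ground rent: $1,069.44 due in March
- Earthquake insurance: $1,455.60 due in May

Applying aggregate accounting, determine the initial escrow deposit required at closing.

Cushion = 2 × $373.70 = $747.40
Trial balance (start $0, +$373.70 each month, − disbursements):
  Sep: +$373.70 → $373.70
  Oct: +$373.70 → $747.40
  Nov: +$373.70 − $502.38 → $618.72
  Dec: +$373.70 → $992.42
  Jan: +$373.70 → $1,366.12
  Feb: +$373.70 → $1,739.82
  Mar: +$373.70 − $1,069.44 → $1,044.08
  Apr: +$373.70 → $1,417.78
  May: +$373.70 − $1,957.98 → -$166.50
  Jun: +$373.70 − $954.60 → -$747.40
  Jul: +$373.70 → -$373.70
  Aug: +$373.70 → $0.00
Lowest trial balance = -$747.40 (Jun)
Initial deposit = cushion − low point = $747.40 − (-$747.40) = $1,494.80

$1,494.80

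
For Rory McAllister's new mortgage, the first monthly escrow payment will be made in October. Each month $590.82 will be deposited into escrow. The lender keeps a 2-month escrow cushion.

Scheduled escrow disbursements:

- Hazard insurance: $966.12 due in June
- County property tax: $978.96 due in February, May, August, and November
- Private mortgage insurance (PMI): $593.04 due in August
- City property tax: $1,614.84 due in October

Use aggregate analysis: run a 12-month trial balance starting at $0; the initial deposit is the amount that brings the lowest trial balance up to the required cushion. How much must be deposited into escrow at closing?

$2,593.80

Cushion = 2 × $590.82 = $1,181.64
Trial balance (start $0, +$590.82 each month, − disbursements):
  Oct: +$590.82 − $1,614.84 → -$1,024.02
  Nov: +$590.82 − $978.96 → -$1,412.16
  Dec: +$590.82 → -$821.34
  Jan: +$590.82 → -$230.52
  Feb: +$590.82 − $978.96 → -$618.66
  Mar: +$590.82 → -$27.84
  Apr: +$590.82 → $562.98
  May: +$590.82 − $978.96 → $174.84
  Jun: +$590.82 − $966.12 → -$200.46
  Jul: +$590.82 → $390.36
  Aug: +$590.82 − $1,572.00 → -$590.82
  Sep: +$590.82 → $0.00
Lowest trial balance = -$1,412.16 (Nov)
Initial deposit = cushion − low point = $1,181.64 − (-$1,412.16) = $2,593.80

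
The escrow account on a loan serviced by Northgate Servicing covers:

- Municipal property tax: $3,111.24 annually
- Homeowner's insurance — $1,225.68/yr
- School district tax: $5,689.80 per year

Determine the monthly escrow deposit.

$835.56

Municipal property tax — $3,111.24 per year
Homeowner's insurance — $1,225.68 per year
School district tax — $5,689.80 per year
Annual escrow total = $3,111.24 + $1,225.68 + $5,689.80 = $10,026.72
Monthly = $10,026.72 ÷ 12 = $835.56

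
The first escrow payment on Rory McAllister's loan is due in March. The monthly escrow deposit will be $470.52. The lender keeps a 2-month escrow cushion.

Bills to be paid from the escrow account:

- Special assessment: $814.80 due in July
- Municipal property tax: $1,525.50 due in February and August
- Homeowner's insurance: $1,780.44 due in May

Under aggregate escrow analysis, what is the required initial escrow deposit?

Cushion = 2 × $470.52 = $941.04
Trial balance (start $0, +$470.52 each month, − disbursements):
  Mar: +$470.52 → $470.52
  Apr: +$470.52 → $941.04
  May: +$470.52 − $1,780.44 → -$368.88
  Jun: +$470.52 → $101.64
  Jul: +$470.52 − $814.80 → -$242.64
  Aug: +$470.52 − $1,525.50 → -$1,297.62
  Sep: +$470.52 → -$827.10
  Oct: +$470.52 → -$356.58
  Nov: +$470.52 → $113.94
  Dec: +$470.52 → $584.46
  Jan: +$470.52 → $1,054.98
  Feb: +$470.52 − $1,525.50 → $0.00
Lowest trial balance = -$1,297.62 (Aug)
Initial deposit = cushion − low point = $941.04 − (-$1,297.62) = $2,238.66

$2,238.66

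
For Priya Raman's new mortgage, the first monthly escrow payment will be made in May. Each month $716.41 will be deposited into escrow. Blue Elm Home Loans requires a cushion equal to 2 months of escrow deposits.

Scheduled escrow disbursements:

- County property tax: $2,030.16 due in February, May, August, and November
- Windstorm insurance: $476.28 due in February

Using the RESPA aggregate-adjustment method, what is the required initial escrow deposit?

Cushion = 2 × $716.41 = $1,432.82
Trial balance (start $0, +$716.41 each month, − disbursements):
  May: +$716.41 − $2,030.16 → -$1,313.75
  Jun: +$716.41 → -$597.34
  Jul: +$716.41 → $119.07
  Aug: +$716.41 − $2,030.16 → -$1,194.68
  Sep: +$716.41 → -$478.27
  Oct: +$716.41 → $238.14
  Nov: +$716.41 − $2,030.16 → -$1,075.61
  Dec: +$716.41 → -$359.20
  Jan: +$716.41 → $357.21
  Feb: +$716.41 − $2,506.44 → -$1,432.82
  Mar: +$716.41 → -$716.41
  Apr: +$716.41 → $0.00
Lowest trial balance = -$1,432.82 (Feb)
Initial deposit = cushion − low point = $1,432.82 − (-$1,432.82) = $2,865.64

$2,865.64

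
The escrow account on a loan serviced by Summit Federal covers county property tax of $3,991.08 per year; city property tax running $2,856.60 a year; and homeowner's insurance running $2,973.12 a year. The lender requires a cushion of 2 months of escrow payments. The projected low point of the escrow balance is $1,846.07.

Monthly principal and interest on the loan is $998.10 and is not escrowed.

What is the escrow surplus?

$209.27

County property tax = $3,991.08 per year
City property tax = $2,856.60 per year
Homeowner's insurance = $2,973.12 per year
Total per year = $3,991.08 + $2,856.60 + $2,973.12 = $9,820.80
Per month = $9,820.80 / 12 = $818.40
Required reserve = 2 × $818.40 = $1,636.80
Surplus = $1,846.07 − $1,636.80 = $209.27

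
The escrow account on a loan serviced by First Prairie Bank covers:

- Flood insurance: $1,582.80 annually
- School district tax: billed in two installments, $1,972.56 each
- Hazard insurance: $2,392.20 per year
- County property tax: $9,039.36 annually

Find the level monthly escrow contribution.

$1,413.29

Flood insurance — $1,582.80 per year
School district tax — $1,972.56 × 2 = $3,945.12 per year
Hazard insurance — $2,392.20 per year
County property tax — $9,039.36 per year
Total per year = $1,582.80 + $3,945.12 + $2,392.20 + $9,039.36 = $16,959.48
Monthly = $16,959.48 ÷ 12 = $1,413.29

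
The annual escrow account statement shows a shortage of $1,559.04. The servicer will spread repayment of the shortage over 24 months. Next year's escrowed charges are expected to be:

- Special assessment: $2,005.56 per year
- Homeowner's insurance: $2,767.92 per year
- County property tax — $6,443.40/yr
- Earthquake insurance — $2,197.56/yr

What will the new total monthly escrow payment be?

Special assessment: $2,005.56 per year
Homeowner's insurance: $2,767.92 per year
County property tax: $6,443.40 per year
Earthquake insurance: $2,197.56 per year
Total annual escrow = $2,005.56 + $2,767.92 + $6,443.40 + $2,197.56 = $13,414.44
Monthly = $13,414.44 ÷ 12 = $1,117.87
Shortage spread = $1,559.04 / 24 = $64.96/mo
New monthly escrow = $1,117.87 + $64.96 = $1,182.83

$1,182.83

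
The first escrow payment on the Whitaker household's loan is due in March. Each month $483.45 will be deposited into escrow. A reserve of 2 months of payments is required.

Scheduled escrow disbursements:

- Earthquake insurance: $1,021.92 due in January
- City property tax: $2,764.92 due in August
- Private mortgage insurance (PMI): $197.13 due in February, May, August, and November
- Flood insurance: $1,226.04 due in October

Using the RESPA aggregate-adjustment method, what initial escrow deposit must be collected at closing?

Cushion = 2 × $483.45 = $966.90
Trial balance (start $0, +$483.45 each month, − disbursements):
  Mar: +$483.45 → $483.45
  Apr: +$483.45 → $966.90
  May: +$483.45 − $197.13 → $1,253.22
  Jun: +$483.45 → $1,736.67
  Jul: +$483.45 → $2,220.12
  Aug: +$483.45 − $2,962.05 → -$258.48
  Sep: +$483.45 → $224.97
  Oct: +$483.45 − $1,226.04 → -$517.62
  Nov: +$483.45 − $197.13 → -$231.30
  Dec: +$483.45 → $252.15
  Jan: +$483.45 − $1,021.92 → -$286.32
  Feb: +$483.45 − $197.13 → $0.00
Lowest trial balance = -$517.62 (Oct)
Initial deposit = cushion − low point = $966.90 − (-$517.62) = $1,484.52

$1,484.52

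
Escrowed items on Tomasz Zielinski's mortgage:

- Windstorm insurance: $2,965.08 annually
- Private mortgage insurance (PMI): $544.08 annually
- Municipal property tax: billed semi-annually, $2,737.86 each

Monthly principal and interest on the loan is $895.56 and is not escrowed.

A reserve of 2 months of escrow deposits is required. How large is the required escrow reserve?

Windstorm insurance — $2,965.08 per year
Private mortgage insurance (PMI) — $544.08 per year
Municipal property tax — $2,737.86 × 2 = $5,475.72 per year
Annual escrow total = $8,984.88
Monthly escrow = $8,984.88 ÷ 12 = $748.74
Required cushion = 2 × $748.74 = $1,497.48

$1,497.48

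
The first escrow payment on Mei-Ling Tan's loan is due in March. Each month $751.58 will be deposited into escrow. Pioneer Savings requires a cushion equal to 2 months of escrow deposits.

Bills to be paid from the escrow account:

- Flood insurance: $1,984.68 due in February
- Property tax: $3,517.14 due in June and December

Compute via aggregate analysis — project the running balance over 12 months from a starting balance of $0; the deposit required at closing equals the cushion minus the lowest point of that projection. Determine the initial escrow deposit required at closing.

Cushion = 2 × $751.58 = $1,503.16
Trial balance (start $0, +$751.58 each month, − disbursements):
  Mar: +$751.58 → $751.58
  Apr: +$751.58 → $1,503.16
  May: +$751.58 → $2,254.74
  Jun: +$751.58 − $3,517.14 → -$510.82
  Jul: +$751.58 → $240.76
  Aug: +$751.58 → $992.34
  Sep: +$751.58 → $1,743.92
  Oct: +$751.58 → $2,495.50
  Nov: +$751.58 → $3,247.08
  Dec: +$751.58 − $3,517.14 → $481.52
  Jan: +$751.58 → $1,233.10
  Feb: +$751.58 − $1,984.68 → $0.00
Lowest trial balance = -$510.82 (Jun)
Initial deposit = cushion − low point = $1,503.16 − (-$510.82) = $2,013.98

$2,013.98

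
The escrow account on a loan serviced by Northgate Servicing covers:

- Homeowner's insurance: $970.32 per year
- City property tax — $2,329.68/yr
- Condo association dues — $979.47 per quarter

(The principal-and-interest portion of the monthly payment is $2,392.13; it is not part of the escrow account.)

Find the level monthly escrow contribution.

$601.49

Homeowner's insurance = $970.32
City property tax = $2,329.68
Condo association dues = $979.47 × 4 = $3,917.88
Annual escrow total = $7,217.88
Per month = $7,217.88 / 12 = $601.49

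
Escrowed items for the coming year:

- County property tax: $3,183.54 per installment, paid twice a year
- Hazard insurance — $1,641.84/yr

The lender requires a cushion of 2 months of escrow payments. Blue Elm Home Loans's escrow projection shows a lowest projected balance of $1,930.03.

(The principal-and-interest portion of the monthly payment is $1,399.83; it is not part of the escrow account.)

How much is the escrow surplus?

$595.21

County property tax: $3,183.54 × 2 = $6,367.08 per year
Hazard insurance: $1,641.84 per year
Total per year = $8,008.92
Per month = $8,008.92 / 12 = $667.41
Required reserve = 2 × $667.41 = $1,334.82
Excess over cushion: $1,930.03 − $1,334.82 = $595.21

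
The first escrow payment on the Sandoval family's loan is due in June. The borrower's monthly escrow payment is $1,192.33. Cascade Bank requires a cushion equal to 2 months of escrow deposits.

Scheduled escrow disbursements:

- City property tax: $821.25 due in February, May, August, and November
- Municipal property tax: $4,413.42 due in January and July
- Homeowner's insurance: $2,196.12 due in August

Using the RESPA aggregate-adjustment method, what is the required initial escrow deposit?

$6,238.46

Cushion = 2 × $1,192.33 = $2,384.66
Trial balance (start $0, +$1,192.33 each month, − disbursements):
  Jun: +$1,192.33 → $1,192.33
  Jul: +$1,192.33 − $4,413.42 → -$2,028.76
  Aug: +$1,192.33 − $3,017.37 → -$3,853.80
  Sep: +$1,192.33 → -$2,661.47
  Oct: +$1,192.33 → -$1,469.14
  Nov: +$1,192.33 − $821.25 → -$1,098.06
  Dec: +$1,192.33 → $94.27
  Jan: +$1,192.33 − $4,413.42 → -$3,126.82
  Feb: +$1,192.33 − $821.25 → -$2,755.74
  Mar: +$1,192.33 → -$1,563.41
  Apr: +$1,192.33 → -$371.08
  May: +$1,192.33 − $821.25 → $0.00
Lowest trial balance = -$3,853.80 (Aug)
Initial deposit = cushion − low point = $2,384.66 − (-$3,853.80) = $6,238.46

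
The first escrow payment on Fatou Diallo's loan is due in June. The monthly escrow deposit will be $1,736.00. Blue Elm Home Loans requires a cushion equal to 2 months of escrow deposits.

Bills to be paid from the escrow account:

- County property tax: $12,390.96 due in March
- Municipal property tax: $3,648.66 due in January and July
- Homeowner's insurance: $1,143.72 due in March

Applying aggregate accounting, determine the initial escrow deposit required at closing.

$6,944.00

Cushion = 2 × $1,736.00 = $3,472.00
Trial balance (start $0, +$1,736.00 each month, − disbursements):
  Jun: +$1,736.00 → $1,736.00
  Jul: +$1,736.00 − $3,648.66 → -$176.66
  Aug: +$1,736.00 → $1,559.34
  Sep: +$1,736.00 → $3,295.34
  Oct: +$1,736.00 → $5,031.34
  Nov: +$1,736.00 → $6,767.34
  Dec: +$1,736.00 → $8,503.34
  Jan: +$1,736.00 − $3,648.66 → $6,590.68
  Feb: +$1,736.00 → $8,326.68
  Mar: +$1,736.00 − $13,534.68 → -$3,472.00
  Apr: +$1,736.00 → -$1,736.00
  May: +$1,736.00 → $0.00
Lowest trial balance = -$3,472.00 (Mar)
Initial deposit = cushion − low point = $3,472.00 − (-$3,472.00) = $6,944.00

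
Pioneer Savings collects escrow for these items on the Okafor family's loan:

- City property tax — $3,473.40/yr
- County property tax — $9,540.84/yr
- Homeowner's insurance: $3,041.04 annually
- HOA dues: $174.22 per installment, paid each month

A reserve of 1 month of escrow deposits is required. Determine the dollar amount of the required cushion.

City property tax = $3,473.40 per year
County property tax = $9,540.84 per year
Homeowner's insurance = $3,041.04 per year
HOA dues = $174.22 × 12 = $2,090.64 per year
Total annual escrow = $18,145.92
Monthly escrow = $18,145.92 ÷ 12 = $1,512.16
Cushion = 1 × $1,512.16 = $1,512.16

$1,512.16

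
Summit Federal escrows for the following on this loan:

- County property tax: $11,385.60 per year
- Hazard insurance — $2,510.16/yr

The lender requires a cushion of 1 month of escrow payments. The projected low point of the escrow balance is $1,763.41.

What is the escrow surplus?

$605.43

County property tax — $11,385.60 annually
Hazard insurance — $2,510.16 annually
Yearly total = $13,895.76
Base monthly escrow = $13,895.76 ÷ 12 = $1,157.98
Required reserve = 1 × $1,157.98 = $1,157.98
Excess over cushion: $1,763.41 − $1,157.98 = $605.43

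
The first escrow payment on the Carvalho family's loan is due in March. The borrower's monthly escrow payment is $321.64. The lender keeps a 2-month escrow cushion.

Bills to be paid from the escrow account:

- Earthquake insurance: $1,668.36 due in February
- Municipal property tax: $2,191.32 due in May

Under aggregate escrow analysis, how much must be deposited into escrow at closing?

$1,869.68

Cushion = 2 × $321.64 = $643.28
Trial balance (start $0, +$321.64 each month, − disbursements):
  Mar: +$321.64 → $321.64
  Apr: +$321.64 → $643.28
  May: +$321.64 − $2,191.32 → -$1,226.40
  Jun: +$321.64 → -$904.76
  Jul: +$321.64 → -$583.12
  Aug: +$321.64 → -$261.48
  Sep: +$321.64 → $60.16
  Oct: +$321.64 → $381.80
  Nov: +$321.64 → $703.44
  Dec: +$321.64 → $1,025.08
  Jan: +$321.64 → $1,346.72
  Feb: +$321.64 − $1,668.36 → $0.00
Lowest trial balance = -$1,226.40 (May)
Initial deposit = cushion − low point = $643.28 − (-$1,226.40) = $1,869.68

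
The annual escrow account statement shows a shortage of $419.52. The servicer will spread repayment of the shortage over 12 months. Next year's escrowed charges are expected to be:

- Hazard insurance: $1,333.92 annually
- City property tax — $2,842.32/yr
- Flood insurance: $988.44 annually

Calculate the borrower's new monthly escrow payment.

$465.35

Hazard insurance: $1,333.92
City property tax: $2,842.32
Flood insurance: $988.44
Combined annual = $5,164.68
Monthly = $5,164.68 ÷ 12 = $430.39
Monthly shortage recovery: $419.52 / 12 = $34.96
New monthly escrow = $430.39 + $34.96 = $465.35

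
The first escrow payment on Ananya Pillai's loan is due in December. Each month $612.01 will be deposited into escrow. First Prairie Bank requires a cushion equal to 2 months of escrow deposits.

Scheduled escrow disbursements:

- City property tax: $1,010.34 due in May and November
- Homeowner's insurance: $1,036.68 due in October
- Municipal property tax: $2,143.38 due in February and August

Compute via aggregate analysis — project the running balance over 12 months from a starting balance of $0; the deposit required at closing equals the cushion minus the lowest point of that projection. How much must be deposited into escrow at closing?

$1,531.37

Cushion = 2 × $612.01 = $1,224.02
Trial balance (start $0, +$612.01 each month, − disbursements):
  Dec: +$612.01 → $612.01
  Jan: +$612.01 → $1,224.02
  Feb: +$612.01 − $2,143.38 → -$307.35
  Mar: +$612.01 → $304.66
  Apr: +$612.01 → $916.67
  May: +$612.01 − $1,010.34 → $518.34
  Jun: +$612.01 → $1,130.35
  Jul: +$612.01 → $1,742.36
  Aug: +$612.01 − $2,143.38 → $210.99
  Sep: +$612.01 → $823.00
  Oct: +$612.01 − $1,036.68 → $398.33
  Nov: +$612.01 − $1,010.34 → $0.00
Lowest trial balance = -$307.35 (Feb)
Initial deposit = cushion − low point = $1,224.02 − (-$307.35) = $1,531.37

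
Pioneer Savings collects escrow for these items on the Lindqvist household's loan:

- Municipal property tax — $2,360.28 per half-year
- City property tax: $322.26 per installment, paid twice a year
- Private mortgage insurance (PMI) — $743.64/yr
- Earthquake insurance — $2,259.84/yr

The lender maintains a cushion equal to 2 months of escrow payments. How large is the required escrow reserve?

Municipal property tax: $2,360.28 × 2 = $4,720.56 per year
City property tax: $322.26 × 2 = $644.52 per year
Private mortgage insurance (PMI): $743.64 per year
Earthquake insurance: $2,259.84 per year
Annual escrow total = $4,720.56 + $644.52 + $743.64 + $2,259.84 = $8,368.56
Per month = $8,368.56 ÷ 12 = $697.38
Cushion = 2 × $697.38 = $1,394.76

$1,394.76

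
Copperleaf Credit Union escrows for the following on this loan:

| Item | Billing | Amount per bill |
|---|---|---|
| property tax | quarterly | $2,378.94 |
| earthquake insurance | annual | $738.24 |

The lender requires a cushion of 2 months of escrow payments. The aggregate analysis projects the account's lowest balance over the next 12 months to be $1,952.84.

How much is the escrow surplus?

$243.84

Property tax = $2,378.94 × 4 = $9,515.76 annually
Earthquake insurance = $738.24 annually
Total annual escrow = $10,254.00
Per month = $10,254.00 ÷ 12 = $854.50
Required reserve = 2 × $854.50 = $1,709.00
Surplus = $1,952.84 − $1,709.00 = $243.84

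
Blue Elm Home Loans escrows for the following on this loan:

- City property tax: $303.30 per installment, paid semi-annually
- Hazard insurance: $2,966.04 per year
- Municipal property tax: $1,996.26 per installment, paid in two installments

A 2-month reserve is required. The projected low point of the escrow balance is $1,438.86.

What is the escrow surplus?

City property tax = $303.30 × 2 = $606.60/yr
Hazard insurance = $2,966.04/yr
Municipal property tax = $1,996.26 × 2 = $3,992.52/yr
Annual escrow total = $606.60 + $2,966.04 + $3,992.52 = $7,565.16
Monthly escrow = $7,565.16 ÷ 12 = $630.43
Required cushion = 2 × $630.43 = $1,260.86
Excess over cushion: $1,438.86 − $1,260.86 = $178.00

$178.00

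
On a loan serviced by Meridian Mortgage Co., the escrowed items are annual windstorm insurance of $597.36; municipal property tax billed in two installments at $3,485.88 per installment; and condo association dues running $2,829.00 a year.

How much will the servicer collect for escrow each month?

$866.51

Windstorm insurance — $597.36
Municipal property tax — $3,485.88 × 2 = $6,971.76
Condo association dues — $2,829.00
Total per year = $597.36 + $6,971.76 + $2,829.00 = $10,398.12
Monthly = $10,398.12 / 12 = $866.51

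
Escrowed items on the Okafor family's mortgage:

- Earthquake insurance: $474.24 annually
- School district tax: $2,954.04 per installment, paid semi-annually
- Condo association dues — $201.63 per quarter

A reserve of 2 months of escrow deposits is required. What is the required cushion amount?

Earthquake insurance: $474.24/yr
School district tax: $2,954.04 × 2 = $5,908.08/yr
Condo association dues: $201.63 × 4 = $806.52/yr
Annual escrow total = $7,188.84
Monthly escrow = $7,188.84 ÷ 12 = $599.07
Cushion = 2 × $599.07 = $1,198.14

$1,198.14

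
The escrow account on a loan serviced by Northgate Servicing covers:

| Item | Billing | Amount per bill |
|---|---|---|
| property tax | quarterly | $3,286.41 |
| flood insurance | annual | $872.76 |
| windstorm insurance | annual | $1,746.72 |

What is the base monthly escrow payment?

Property tax = $3,286.41 × 4 = $13,145.64 annually
Flood insurance = $872.76 annually
Windstorm insurance = $1,746.72 annually
Annual escrow total = $13,145.64 + $872.76 + $1,746.72 = $15,765.12
Monthly = $15,765.12 / 12 = $1,313.76

$1,313.76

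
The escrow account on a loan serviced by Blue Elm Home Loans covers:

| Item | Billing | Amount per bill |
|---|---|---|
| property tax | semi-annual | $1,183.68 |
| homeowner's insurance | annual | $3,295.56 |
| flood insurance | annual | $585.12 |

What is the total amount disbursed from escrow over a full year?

$6,248.04

Property tax — $1,183.68 × 2 = $2,367.36 annually
Homeowner's insurance — $3,295.56 annually
Flood insurance — $585.12 annually
Total per year = $2,367.36 + $3,295.56 + $585.12 = $6,248.04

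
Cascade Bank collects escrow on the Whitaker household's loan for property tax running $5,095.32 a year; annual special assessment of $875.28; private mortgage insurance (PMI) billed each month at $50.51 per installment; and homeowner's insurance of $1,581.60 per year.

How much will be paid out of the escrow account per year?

$8,158.32

Property tax: $5,095.32/yr
Special assessment: $875.28/yr
Private mortgage insurance (PMI): $50.51 × 12 = $606.12/yr
Homeowner's insurance: $1,581.60/yr
Yearly total = $5,095.32 + $875.28 + $606.12 + $1,581.60 = $8,158.32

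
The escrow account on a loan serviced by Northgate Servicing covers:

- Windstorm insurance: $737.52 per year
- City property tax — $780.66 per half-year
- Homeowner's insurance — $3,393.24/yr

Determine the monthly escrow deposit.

$474.34

Windstorm insurance: $737.52/yr
City property tax: $780.66 × 2 = $1,561.32/yr
Homeowner's insurance: $3,393.24/yr
Total annual escrow = $5,692.08
Per month = $5,692.08 ÷ 12 = $474.34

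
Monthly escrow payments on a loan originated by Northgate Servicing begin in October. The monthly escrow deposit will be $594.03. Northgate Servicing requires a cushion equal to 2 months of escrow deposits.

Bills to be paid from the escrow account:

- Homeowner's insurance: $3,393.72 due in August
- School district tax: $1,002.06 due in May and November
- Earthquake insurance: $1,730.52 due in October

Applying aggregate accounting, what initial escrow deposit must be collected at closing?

$2,732.58

Cushion = 2 × $594.03 = $1,188.06
Trial balance (start $0, +$594.03 each month, − disbursements):
  Oct: +$594.03 − $1,730.52 → -$1,136.49
  Nov: +$594.03 − $1,002.06 → -$1,544.52
  Dec: +$594.03 → -$950.49
  Jan: +$594.03 → -$356.46
  Feb: +$594.03 → $237.57
  Mar: +$594.03 → $831.60
  Apr: +$594.03 → $1,425.63
  May: +$594.03 − $1,002.06 → $1,017.60
  Jun: +$594.03 → $1,611.63
  Jul: +$594.03 → $2,205.66
  Aug: +$594.03 − $3,393.72 → -$594.03
  Sep: +$594.03 → $0.00
Lowest trial balance = -$1,544.52 (Nov)
Initial deposit = cushion − low point = $1,188.06 − (-$1,544.52) = $2,732.58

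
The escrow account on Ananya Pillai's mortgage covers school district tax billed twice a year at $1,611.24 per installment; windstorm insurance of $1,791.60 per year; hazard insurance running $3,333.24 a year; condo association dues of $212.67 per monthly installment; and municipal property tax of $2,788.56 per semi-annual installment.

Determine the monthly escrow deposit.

$1,373.04

School district tax: $1,611.24 × 2 = $3,222.48/yr
Windstorm insurance: $1,791.60/yr
Hazard insurance: $3,333.24/yr
Condo association dues: $212.67 × 12 = $2,552.04/yr
Municipal property tax: $2,788.56 × 2 = $5,577.12/yr
Annual escrow total = $3,222.48 + $1,791.60 + $3,333.24 + $2,552.04 + $5,577.12 = $16,476.48
Monthly = $16,476.48 ÷ 12 = $1,373.04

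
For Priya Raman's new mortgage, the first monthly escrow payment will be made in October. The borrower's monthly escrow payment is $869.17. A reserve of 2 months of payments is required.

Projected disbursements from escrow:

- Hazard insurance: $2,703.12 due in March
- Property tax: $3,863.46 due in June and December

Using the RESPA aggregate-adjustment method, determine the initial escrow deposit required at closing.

$4,345.85

Cushion = 2 × $869.17 = $1,738.34
Trial balance (start $0, +$869.17 each month, − disbursements):
  Oct: +$869.17 → $869.17
  Nov: +$869.17 → $1,738.34
  Dec: +$869.17 − $3,863.46 → -$1,255.95
  Jan: +$869.17 → -$386.78
  Feb: +$869.17 → $482.39
  Mar: +$869.17 − $2,703.12 → -$1,351.56
  Apr: +$869.17 → -$482.39
  May: +$869.17 → $386.78
  Jun: +$869.17 − $3,863.46 → -$2,607.51
  Jul: +$869.17 → -$1,738.34
  Aug: +$869.17 → -$869.17
  Sep: +$869.17 → $0.00
Lowest trial balance = -$2,607.51 (Jun)
Initial deposit = cushion − low point = $1,738.34 − (-$2,607.51) = $4,345.85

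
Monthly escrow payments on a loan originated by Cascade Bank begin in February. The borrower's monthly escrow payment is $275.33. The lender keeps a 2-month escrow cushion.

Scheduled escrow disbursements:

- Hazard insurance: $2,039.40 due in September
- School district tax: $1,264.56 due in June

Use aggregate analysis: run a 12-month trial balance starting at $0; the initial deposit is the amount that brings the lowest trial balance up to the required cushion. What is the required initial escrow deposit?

Cushion = 2 × $275.33 = $550.66
Trial balance (start $0, +$275.33 each month, − disbursements):
  Feb: +$275.33 → $275.33
  Mar: +$275.33 → $550.66
  Apr: +$275.33 → $825.99
  May: +$275.33 → $1,101.32
  Jun: +$275.33 − $1,264.56 → $112.09
  Jul: +$275.33 → $387.42
  Aug: +$275.33 → $662.75
  Sep: +$275.33 − $2,039.40 → -$1,101.32
  Oct: +$275.33 → -$825.99
  Nov: +$275.33 → -$550.66
  Dec: +$275.33 → -$275.33
  Jan: +$275.33 → $0.00
Lowest trial balance = -$1,101.32 (Sep)
Initial deposit = cushion − low point = $550.66 − (-$1,101.32) = $1,651.98

$1,651.98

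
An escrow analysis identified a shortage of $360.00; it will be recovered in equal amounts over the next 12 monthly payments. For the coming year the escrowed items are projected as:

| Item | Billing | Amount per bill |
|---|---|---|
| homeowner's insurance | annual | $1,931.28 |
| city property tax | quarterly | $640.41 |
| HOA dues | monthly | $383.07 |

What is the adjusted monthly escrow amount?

$787.48

Homeowner's insurance: $1,931.28/yr
City property tax: $640.41 × 4 = $2,561.64/yr
HOA dues: $383.07 × 12 = $4,596.84/yr
Combined annual = $1,931.28 + $2,561.64 + $4,596.84 = $9,089.76
Per month = $9,089.76 ÷ 12 = $757.48
Shortage per month = $360.00 ÷ 12 = $30.00
Adjusted monthly = $757.48 + $30.00 = $787.48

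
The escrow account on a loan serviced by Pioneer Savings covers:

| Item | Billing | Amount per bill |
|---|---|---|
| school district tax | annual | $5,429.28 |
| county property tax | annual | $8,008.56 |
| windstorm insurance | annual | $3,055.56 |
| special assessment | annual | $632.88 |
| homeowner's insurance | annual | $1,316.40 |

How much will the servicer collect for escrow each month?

School district tax: $5,429.28 annually
County property tax: $8,008.56 annually
Windstorm insurance: $3,055.56 annually
Special assessment: $632.88 annually
Homeowner's insurance: $1,316.40 annually
Yearly total = $18,442.68
Per month = $18,442.68 ÷ 12 = $1,536.89

$1,536.89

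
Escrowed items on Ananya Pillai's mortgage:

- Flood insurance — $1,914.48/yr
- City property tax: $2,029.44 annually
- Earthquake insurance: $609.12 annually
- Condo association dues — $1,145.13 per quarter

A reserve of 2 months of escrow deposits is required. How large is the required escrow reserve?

$1,522.26

Flood insurance: $1,914.48
City property tax: $2,029.44
Earthquake insurance: $609.12
Condo association dues: $1,145.13 × 4 = $4,580.52
Annual escrow total = $1,914.48 + $2,029.44 + $609.12 + $4,580.52 = $9,133.56
Per month = $9,133.56 / 12 = $761.13
Reserve = 2 × $761.13 = $1,522.26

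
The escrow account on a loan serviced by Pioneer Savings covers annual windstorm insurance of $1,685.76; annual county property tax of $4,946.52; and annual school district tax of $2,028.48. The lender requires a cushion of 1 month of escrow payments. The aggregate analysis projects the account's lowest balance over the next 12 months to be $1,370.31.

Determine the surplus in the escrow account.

Windstorm insurance = $1,685.76 per year
County property tax = $4,946.52 per year
School district tax = $2,028.48 per year
Annual escrow total = $8,660.76
Base monthly escrow = $8,660.76 / 12 = $721.73
Cushion = 1 × $721.73 = $721.73
Surplus = $1,370.31 − $721.73 = $648.58

$648.58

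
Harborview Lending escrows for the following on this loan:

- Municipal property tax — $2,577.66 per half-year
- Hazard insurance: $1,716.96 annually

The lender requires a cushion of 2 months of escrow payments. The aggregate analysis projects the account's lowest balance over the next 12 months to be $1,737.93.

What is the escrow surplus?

Municipal property tax: $2,577.66 × 2 = $5,155.32/yr
Hazard insurance: $1,716.96/yr
Combined annual = $5,155.32 + $1,716.96 = $6,872.28
Monthly escrow = $6,872.28 ÷ 12 = $572.69
Required cushion = 2 × $572.69 = $1,145.38
Surplus = $1,737.93 − $1,145.38 = $592.55

$592.55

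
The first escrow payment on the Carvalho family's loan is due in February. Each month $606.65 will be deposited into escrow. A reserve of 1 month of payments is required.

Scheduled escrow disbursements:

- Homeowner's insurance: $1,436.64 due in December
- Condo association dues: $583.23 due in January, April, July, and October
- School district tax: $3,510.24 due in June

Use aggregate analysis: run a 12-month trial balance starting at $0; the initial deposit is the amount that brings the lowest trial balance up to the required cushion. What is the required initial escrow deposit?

Cushion = 1 × $606.65 = $606.65
Trial balance (start $0, +$606.65 each month, − disbursements):
  Feb: +$606.65 → $606.65
  Mar: +$606.65 → $1,213.30
  Apr: +$606.65 − $583.23 → $1,236.72
  May: +$606.65 → $1,843.37
  Jun: +$606.65 − $3,510.24 → -$1,060.22
  Jul: +$606.65 − $583.23 → -$1,036.80
  Aug: +$606.65 → -$430.15
  Sep: +$606.65 → $176.50
  Oct: +$606.65 − $583.23 → $199.92
  Nov: +$606.65 → $806.57
  Dec: +$606.65 − $1,436.64 → -$23.42
  Jan: +$606.65 − $583.23 → $0.00
Lowest trial balance = -$1,060.22 (Jun)
Initial deposit = cushion − low point = $606.65 − (-$1,060.22) = $1,666.87

$1,666.87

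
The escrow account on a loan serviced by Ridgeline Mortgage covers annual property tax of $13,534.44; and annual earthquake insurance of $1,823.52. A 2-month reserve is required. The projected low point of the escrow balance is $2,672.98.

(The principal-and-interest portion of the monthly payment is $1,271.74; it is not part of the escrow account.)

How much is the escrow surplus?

$113.32

Property tax — $13,534.44/yr
Earthquake insurance — $1,823.52/yr
Total annual escrow = $13,534.44 + $1,823.52 = $15,357.96
Monthly escrow = $15,357.96 ÷ 12 = $1,279.83
Required cushion = 2 × $1,279.83 = $2,559.66
Surplus = $2,672.98 − $2,559.66 = $113.32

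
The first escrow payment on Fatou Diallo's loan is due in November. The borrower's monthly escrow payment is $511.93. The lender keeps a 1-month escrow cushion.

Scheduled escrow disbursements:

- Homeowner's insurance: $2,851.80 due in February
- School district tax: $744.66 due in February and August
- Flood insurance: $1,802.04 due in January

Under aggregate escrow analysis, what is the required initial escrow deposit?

Cushion = 1 × $511.93 = $511.93
Trial balance (start $0, +$511.93 each month, − disbursements):
  Nov: +$511.93 → $511.93
  Dec: +$511.93 → $1,023.86
  Jan: +$511.93 − $1,802.04 → -$266.25
  Feb: +$511.93 − $3,596.46 → -$3,350.78
  Mar: +$511.93 → -$2,838.85
  Apr: +$511.93 → -$2,326.92
  May: +$511.93 → -$1,814.99
  Jun: +$511.93 → -$1,303.06
  Jul: +$511.93 → -$791.13
  Aug: +$511.93 − $744.66 → -$1,023.86
  Sep: +$511.93 → -$511.93
  Oct: +$511.93 → $0.00
Lowest trial balance = -$3,350.78 (Feb)
Initial deposit = cushion − low point = $511.93 − (-$3,350.78) = $3,862.71

$3,862.71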